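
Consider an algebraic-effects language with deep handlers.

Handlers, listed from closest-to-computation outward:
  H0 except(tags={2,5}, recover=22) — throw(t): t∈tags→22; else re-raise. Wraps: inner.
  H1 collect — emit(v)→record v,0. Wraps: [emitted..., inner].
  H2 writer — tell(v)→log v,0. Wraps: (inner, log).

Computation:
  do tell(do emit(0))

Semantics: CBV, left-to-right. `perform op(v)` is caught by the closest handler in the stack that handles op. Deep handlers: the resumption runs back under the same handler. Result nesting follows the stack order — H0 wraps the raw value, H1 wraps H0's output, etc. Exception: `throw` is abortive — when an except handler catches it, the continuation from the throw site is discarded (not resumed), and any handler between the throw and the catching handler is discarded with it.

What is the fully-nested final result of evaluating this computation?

Answer: ([0, 0], (0))

Evaluation trace:
emit(0) @ H1 ⇒ out+=0
tell(0) @ H2 ⇒ log+=0
H0 returns 0
H1 returns [0, 0]
H2 returns ([0, 0], (0))
= ([0, 0], (0))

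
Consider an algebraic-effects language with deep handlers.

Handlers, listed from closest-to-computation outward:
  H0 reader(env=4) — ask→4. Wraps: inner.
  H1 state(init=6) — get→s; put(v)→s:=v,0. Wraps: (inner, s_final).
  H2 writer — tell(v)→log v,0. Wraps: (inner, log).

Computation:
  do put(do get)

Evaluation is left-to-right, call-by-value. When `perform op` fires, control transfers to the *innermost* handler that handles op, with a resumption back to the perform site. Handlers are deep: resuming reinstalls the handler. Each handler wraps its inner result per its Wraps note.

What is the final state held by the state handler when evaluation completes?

Answer: 6

Working:
get @ H1 ⇒ 6
put(6) @ H1 ⇒ s:=6
H0 returns 0
H1 returns (0, 6)
H2 returns ((0, 6), ())
= ((0, 6), ())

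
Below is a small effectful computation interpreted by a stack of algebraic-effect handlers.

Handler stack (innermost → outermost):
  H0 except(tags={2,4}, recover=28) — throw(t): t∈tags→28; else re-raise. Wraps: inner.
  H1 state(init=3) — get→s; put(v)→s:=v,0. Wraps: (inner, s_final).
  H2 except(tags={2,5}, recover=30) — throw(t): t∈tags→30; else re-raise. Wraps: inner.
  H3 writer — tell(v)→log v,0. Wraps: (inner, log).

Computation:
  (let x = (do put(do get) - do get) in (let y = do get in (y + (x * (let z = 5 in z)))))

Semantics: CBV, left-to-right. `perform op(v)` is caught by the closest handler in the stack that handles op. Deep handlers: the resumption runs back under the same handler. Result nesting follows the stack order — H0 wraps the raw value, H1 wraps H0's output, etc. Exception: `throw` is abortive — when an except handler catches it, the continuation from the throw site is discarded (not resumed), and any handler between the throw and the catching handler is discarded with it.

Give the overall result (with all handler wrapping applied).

Answer: ((-12, 3), ())

Working:
get @ H1 ⇒ 3
put(3) @ H1 ⇒ s:=3
get @ H1 ⇒ 3
get @ H1 ⇒ 3
H0 returns -12
H1 returns (-12, 3)
H2 returns (-12, 3)
H3 returns ((-12, 3), ())
= ((-12, 3), ())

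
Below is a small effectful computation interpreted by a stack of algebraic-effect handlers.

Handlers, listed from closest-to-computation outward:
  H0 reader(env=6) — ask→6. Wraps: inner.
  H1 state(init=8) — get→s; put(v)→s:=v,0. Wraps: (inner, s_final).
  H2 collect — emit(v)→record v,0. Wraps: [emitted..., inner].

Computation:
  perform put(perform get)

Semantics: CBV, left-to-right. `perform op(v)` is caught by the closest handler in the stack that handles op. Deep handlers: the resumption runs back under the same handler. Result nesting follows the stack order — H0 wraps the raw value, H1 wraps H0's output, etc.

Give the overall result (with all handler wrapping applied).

Answer: [(0, 8)]

Evaluation trace:
get @ H1 ⇒ 8
put(8) @ H1 ⇒ s:=8
H0 returns 0
H1 returns (0, 8)
H2 returns [(0, 8)]
= [(0, 8)]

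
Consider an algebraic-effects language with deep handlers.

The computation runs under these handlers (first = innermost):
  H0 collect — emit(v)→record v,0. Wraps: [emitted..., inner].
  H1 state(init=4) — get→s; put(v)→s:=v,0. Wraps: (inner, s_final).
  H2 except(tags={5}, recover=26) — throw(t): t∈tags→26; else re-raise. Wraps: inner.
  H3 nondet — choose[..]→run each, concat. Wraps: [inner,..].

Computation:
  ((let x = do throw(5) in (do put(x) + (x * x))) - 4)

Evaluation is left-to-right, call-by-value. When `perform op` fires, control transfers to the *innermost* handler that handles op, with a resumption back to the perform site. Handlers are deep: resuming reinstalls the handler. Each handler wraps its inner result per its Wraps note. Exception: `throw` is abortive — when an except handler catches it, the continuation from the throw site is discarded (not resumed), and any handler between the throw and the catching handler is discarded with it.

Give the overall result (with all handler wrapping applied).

Step-by-step:
throw(5) @ H2 caught ⇒ 26
H3 returns [26]
= [26]

Answer: [26]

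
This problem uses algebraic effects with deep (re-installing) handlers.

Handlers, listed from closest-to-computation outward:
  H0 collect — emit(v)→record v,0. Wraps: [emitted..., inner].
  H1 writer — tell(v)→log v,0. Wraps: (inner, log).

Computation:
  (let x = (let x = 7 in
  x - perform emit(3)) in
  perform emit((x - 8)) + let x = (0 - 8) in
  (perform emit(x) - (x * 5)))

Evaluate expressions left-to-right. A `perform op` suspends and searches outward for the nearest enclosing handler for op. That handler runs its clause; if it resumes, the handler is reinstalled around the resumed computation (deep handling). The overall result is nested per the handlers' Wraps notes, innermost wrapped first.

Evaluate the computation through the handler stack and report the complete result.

Answer: ([3, -1, -8, 40], ())

Working:
emit(3) @ H0 ⇒ out+=3
emit(-1) @ H0 ⇒ out+=-1
emit(-8) @ H0 ⇒ out+=-8
H0 returns [3, -1, -8, 40]
H1 returns ([3, -1, -8, 40], ())
= ([3, -1, -8, 40], ())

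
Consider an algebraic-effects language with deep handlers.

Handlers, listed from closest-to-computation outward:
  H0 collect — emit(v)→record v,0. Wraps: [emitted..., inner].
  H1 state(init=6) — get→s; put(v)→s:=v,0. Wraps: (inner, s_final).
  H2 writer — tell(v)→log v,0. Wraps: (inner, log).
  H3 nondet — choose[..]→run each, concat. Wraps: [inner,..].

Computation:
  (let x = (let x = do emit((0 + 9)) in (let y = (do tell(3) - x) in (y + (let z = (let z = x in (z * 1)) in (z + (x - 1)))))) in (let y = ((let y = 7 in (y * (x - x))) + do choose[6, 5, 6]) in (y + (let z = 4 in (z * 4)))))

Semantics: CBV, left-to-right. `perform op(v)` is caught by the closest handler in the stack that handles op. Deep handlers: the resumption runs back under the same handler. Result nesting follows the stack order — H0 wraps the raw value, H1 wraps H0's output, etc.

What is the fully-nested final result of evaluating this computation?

Answer: [(([9, 22], 6), (3)), (([9, 21], 6), (3)), (([9, 22], 6), (3))]

Step-by-step:
emit(9) @ H0 ⇒ out+=9
tell(3) @ H2 ⇒ log+=3
choose[6, 5, 6] @ H3
  branch[0] choose=6:
    H0 returns [9, 22]
    H1 returns ([9, 22], 6)
    H2 returns (([9, 22], 6), (3))
    H3 returns [(([9, 22], 6), (3))]
  branch[1] choose=5:
    H0 returns [9, 21]
    H1 returns ([9, 21], 6)
    H2 returns (([9, 21], 6), (3))
    H3 returns [(([9, 21], 6), (3))]
  branch[2] choose=6:
    H0 returns [9, 22]
    H1 returns ([9, 22], 6)
    H2 returns (([9, 22], 6), (3))
    H3 returns [(([9, 22], 6), (3))]
= [(([9, 22], 6), (3)), (([9, 21], 6), (3)), (([9, 22], 6), (3))]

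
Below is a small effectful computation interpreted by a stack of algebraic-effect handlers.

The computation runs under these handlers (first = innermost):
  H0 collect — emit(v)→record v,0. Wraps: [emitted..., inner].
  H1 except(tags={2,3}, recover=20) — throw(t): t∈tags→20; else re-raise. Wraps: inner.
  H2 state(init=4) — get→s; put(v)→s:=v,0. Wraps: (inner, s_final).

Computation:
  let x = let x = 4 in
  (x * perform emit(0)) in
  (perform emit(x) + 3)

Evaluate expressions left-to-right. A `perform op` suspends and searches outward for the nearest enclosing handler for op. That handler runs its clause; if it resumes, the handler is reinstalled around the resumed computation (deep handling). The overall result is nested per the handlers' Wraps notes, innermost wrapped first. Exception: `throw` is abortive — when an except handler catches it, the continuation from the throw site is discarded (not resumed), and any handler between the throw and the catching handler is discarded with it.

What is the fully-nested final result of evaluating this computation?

Answer: ([0, 0, 3], 4)

Evaluation trace:
emit(0) @ H0 ⇒ out+=0
emit(0) @ H0 ⇒ out+=0
H0 returns [0, 0, 3]
H1 returns [0, 0, 3]
H2 returns ([0, 0, 3], 4)
= ([0, 0, 3], 4)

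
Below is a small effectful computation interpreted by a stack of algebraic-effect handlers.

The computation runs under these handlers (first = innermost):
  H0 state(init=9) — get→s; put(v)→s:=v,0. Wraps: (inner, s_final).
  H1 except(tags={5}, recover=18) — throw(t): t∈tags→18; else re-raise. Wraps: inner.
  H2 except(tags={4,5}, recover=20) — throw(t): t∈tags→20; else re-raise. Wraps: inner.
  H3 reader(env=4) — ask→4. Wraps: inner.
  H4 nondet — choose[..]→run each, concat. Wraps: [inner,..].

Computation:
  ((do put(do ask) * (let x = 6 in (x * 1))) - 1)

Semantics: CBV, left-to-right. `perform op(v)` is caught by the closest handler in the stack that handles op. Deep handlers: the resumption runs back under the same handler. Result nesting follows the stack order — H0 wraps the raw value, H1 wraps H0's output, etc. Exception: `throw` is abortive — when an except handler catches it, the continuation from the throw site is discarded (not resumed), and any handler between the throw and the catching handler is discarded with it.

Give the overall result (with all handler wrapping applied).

Working:
ask @ H3 ⇒ 4
put(4) @ H0 ⇒ s:=4
H0 returns (-1, 4)
H1 returns (-1, 4)
H2 returns (-1, 4)
H3 returns (-1, 4)
H4 returns [(-1, 4)]
= [(-1, 4)]

Answer: [(-1, 4)]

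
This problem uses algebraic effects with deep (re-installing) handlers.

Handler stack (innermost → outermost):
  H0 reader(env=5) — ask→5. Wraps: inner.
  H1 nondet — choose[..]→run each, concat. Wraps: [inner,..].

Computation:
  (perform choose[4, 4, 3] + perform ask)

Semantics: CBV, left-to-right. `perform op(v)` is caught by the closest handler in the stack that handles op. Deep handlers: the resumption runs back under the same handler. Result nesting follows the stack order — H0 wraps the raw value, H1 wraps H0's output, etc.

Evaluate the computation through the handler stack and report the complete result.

Step-by-step:
choose[4, 4, 3] @ H1
  branch[0] choose=4:
    ask @ H0 ⇒ 5
    H0 returns 9
    H1 returns [9]
  branch[1] choose=4:
    ask @ H0 ⇒ 5
    H0 returns 9
    H1 returns [9]
  branch[2] choose=3:
    ask @ H0 ⇒ 5
    H0 returns 8
    H1 returns [8]
= [9, 9, 8]

Answer: [9, 9, 8]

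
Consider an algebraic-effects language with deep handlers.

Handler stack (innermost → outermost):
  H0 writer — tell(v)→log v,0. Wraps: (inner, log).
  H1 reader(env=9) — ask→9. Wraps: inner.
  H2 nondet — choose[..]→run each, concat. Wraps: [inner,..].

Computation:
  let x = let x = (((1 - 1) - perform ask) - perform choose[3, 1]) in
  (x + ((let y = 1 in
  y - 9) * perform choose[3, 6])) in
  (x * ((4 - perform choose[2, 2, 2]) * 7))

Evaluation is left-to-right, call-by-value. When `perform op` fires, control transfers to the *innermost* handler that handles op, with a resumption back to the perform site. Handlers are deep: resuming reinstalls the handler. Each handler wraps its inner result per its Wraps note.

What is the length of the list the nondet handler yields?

Answer: 12

Step-by-step:
ask @ H1 ⇒ 9
choose[3, 1] @ H2
  branch[0] choose=3:
    choose[3, 6] @ H2
      branch[0] choose=3:
        choose[2, 2, 2] @ H2
          branch[0] choose=2:
            H0 returns (-504, ())
            H1 returns (-504, ())
            H2 returns [(-504, ())]
          branch[1] choose=2:
            H0 returns (-504, ())
            H1 returns (-504, ())
            H2 returns [(-504, ())]
          branch[2] choose=2:
            H0 returns (-504, ())
            H1 returns (-504, ())
            H2 returns [(-504, ())]
      branch[1] choose=6:
        choose[2, 2, 2] @ H2
          branch[0] choose=2:
            H0 returns (-840, ())
            H1 returns (-840, ())
            H2 returns [(-840, ())]
          branch[1] choose=2:
            H0 returns (-840, ())
            H1 returns (-840, ())
            H2 returns [(-840, ())]
          branch[2] choose=2:
            H0 returns (-840, ())
            H1 returns (-840, ())
            H2 returns [(-840, ())]
  branch[1] choose=1:
    choose[3, 6] @ H2
      branch[0] choose=3:
        choose[2, 2, 2] @ H2
          branch[0] choose=2:
            H0 returns (-476, ())
            H1 returns (-476, ())
            H2 returns [(-476, ())]
          branch[1] choose=2:
            H0 returns (-476, ())
            H1 returns (-476, ())
            H2 returns [(-476, ())]
          branch[2] choose=2:
            H0 returns (-476, ())
            H1 returns (-476, ())
            H2 returns [(-476, ())]
      branch[1] choose=6:
        choose[2, 2, 2] @ H2
          branch[0] choose=2:
            H0 returns (-812, ())
            H1 returns (-812, ())
            H2 returns [(-812, ())]
          branch[1] choose=2:
            H0 returns (-812, ())
            H1 returns (-812, ())
            H2 returns [(-812, ())]
          branch[2] choose=2:
            H0 returns (-812, ())
            H1 returns (-812, ())
            H2 returns [(-812, ())]
= [(-504, ()), (-504, ()), (-504, ()), (-840, ()), (-840, ()), (-840, ()), (-476, ()), (-476, ()), (-476, ()), (-812, ()), (-812, ()), (-812, ())]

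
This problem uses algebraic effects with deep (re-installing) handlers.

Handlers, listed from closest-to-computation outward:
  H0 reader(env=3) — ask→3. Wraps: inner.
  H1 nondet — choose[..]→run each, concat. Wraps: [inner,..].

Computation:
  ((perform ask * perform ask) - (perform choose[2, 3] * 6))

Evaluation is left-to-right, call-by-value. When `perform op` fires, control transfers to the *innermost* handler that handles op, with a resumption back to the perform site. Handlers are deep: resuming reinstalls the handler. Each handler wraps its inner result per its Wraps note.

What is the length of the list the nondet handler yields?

Working:
ask @ H0 ⇒ 3
ask @ H0 ⇒ 3
choose[2, 3] @ H1
  branch[0] choose=2:
    H0 returns -3
    H1 returns [-3]
  branch[1] choose=3:
    H0 returns -9
    H1 returns [-9]
= [-3, -9]

Answer: 2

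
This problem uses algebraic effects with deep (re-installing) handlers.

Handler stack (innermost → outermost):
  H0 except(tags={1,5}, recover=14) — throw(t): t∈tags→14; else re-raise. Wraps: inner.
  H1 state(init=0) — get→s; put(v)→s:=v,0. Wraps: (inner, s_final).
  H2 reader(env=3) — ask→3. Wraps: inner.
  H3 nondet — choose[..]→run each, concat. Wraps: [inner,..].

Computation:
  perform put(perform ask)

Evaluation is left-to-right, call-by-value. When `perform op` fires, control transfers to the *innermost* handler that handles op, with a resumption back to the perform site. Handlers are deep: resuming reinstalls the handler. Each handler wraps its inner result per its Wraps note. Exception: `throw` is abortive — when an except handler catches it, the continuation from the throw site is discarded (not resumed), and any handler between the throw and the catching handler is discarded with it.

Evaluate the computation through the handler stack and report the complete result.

Answer: [(0, 3)]

Working:
ask @ H2 ⇒ 3
put(3) @ H1 ⇒ s:=3
H0 returns 0
H1 returns (0, 3)
H2 returns (0, 3)
H3 returns [(0, 3)]
= [(0, 3)]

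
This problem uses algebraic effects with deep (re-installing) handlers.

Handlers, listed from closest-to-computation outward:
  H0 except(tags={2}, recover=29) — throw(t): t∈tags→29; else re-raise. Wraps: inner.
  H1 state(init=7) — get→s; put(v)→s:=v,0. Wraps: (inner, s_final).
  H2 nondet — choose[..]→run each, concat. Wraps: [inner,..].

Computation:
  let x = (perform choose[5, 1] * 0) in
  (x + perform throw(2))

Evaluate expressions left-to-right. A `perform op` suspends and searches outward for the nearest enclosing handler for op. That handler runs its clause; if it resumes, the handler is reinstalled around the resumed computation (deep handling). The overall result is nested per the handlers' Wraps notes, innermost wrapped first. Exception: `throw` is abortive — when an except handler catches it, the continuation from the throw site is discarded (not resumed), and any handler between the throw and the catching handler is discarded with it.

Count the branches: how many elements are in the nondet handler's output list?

Evaluation trace:
choose[5, 1] @ H2
  branch[0] choose=5:
    throw(2) @ H0 caught ⇒ 29
    H1 returns (29, 7)
    H2 returns [(29, 7)]
  branch[1] choose=1:
    throw(2) @ H0 caught ⇒ 29
    H1 returns (29, 7)
    H2 returns [(29, 7)]
= [(29, 7), (29, 7)]

Answer: 2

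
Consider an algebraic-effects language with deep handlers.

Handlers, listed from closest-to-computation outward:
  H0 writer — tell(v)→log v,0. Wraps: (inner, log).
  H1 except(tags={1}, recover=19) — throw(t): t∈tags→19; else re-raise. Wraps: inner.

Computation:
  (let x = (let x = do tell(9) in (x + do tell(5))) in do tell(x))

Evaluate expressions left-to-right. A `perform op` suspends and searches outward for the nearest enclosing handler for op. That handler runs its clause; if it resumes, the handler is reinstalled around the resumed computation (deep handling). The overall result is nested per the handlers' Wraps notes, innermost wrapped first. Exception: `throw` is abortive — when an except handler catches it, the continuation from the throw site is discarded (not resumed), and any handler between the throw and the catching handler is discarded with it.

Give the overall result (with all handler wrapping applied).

Working:
tell(9) @ H0 ⇒ log+=9
tell(5) @ H0 ⇒ log+=5
tell(0) @ H0 ⇒ log+=0
H0 returns (0, (9, 5, 0))
H1 returns (0, (9, 5, 0))
= (0, (9, 5, 0))

Answer: (0, (9, 5, 0))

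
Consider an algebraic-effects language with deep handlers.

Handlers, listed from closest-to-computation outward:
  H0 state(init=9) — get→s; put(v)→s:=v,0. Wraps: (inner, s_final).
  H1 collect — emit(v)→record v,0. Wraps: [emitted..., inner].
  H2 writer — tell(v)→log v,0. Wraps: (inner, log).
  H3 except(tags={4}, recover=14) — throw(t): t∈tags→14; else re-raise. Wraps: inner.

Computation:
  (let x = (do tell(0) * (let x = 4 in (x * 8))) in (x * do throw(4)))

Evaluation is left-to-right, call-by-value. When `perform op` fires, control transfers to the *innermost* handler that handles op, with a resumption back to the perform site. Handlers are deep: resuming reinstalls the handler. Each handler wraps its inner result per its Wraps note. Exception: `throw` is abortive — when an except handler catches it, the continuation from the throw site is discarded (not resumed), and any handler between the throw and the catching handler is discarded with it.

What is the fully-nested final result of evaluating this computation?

Answer: 14

Working:
tell(0) @ H2 ⇒ log+=0
throw(4) @ H3 caught ⇒ 14
= 14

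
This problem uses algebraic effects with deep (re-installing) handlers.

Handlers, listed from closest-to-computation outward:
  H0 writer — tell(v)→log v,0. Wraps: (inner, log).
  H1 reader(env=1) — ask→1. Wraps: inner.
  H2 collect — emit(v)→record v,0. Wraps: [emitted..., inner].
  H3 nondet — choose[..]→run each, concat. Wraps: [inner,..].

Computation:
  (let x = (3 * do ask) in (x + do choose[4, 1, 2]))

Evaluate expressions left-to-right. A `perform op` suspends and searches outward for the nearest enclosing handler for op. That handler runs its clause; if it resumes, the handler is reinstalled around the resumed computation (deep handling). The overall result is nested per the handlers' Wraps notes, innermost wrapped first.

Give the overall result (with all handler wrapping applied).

Answer: [[(7, ())], [(4, ())], [(5, ())]]

Working:
ask @ H1 ⇒ 1
choose[4, 1, 2] @ H3
  branch[0] choose=4:
    H0 returns (7, ())
    H1 returns (7, ())
    H2 returns [(7, ())]
    H3 returns [[(7, ())]]
  branch[1] choose=1:
    H0 returns (4, ())
    H1 returns (4, ())
    H2 returns [(4, ())]
    H3 returns [[(4, ())]]
  branch[2] choose=2:
    H0 returns (5, ())
    H1 returns (5, ())
    H2 returns [(5, ())]
    H3 returns [[(5, ())]]
= [[(7, ())], [(4, ())], [(5, ())]]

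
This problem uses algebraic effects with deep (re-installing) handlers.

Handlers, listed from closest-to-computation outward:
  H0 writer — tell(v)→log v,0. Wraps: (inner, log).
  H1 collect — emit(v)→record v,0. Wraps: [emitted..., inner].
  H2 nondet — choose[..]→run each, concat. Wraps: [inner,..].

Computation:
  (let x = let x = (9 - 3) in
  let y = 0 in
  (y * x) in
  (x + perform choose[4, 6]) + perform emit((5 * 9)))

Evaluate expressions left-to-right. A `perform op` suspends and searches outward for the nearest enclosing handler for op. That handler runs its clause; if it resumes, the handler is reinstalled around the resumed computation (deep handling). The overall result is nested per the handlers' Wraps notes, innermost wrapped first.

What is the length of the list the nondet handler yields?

Working:
choose[4, 6] @ H2
  branch[0] choose=4:
    emit(45) @ H1 ⇒ out+=45
    H0 returns (4, ())
    H1 returns [45, (4, ())]
    H2 returns [[45, (4, ())]]
  branch[1] choose=6:
    emit(45) @ H1 ⇒ out+=45
    H0 returns (6, ())
    H1 returns [45, (6, ())]
    H2 returns [[45, (6, ())]]
= [[45, (4, ())], [45, (6, ())]]

Answer: 2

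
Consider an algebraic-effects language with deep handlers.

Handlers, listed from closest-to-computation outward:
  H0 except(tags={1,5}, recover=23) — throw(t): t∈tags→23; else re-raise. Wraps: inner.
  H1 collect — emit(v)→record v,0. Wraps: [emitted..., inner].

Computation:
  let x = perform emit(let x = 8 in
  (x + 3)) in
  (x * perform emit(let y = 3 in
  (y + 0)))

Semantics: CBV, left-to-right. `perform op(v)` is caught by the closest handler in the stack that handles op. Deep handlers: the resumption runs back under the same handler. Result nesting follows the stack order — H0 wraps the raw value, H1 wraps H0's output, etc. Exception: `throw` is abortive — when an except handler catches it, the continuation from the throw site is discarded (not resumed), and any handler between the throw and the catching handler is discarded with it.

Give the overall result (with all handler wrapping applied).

Answer: [11, 3, 0]

Evaluation trace:
emit(11) @ H1 ⇒ out+=11
emit(3) @ H1 ⇒ out+=3
H0 returns 0
H1 returns [11, 3, 0]
= [11, 3, 0]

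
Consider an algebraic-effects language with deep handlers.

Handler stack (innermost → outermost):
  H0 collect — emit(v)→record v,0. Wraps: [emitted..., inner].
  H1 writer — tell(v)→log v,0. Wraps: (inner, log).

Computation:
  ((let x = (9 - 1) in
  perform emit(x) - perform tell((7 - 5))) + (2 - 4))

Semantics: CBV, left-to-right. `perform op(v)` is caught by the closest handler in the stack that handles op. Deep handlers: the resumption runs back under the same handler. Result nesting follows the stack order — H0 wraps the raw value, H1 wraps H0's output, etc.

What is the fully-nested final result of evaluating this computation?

Answer: ([8, -2], (2))

Step-by-step:
emit(8) @ H0 ⇒ out+=8
tell(2) @ H1 ⇒ log+=2
H0 returns [8, -2]
H1 returns ([8, -2], (2))
= ([8, -2], (2))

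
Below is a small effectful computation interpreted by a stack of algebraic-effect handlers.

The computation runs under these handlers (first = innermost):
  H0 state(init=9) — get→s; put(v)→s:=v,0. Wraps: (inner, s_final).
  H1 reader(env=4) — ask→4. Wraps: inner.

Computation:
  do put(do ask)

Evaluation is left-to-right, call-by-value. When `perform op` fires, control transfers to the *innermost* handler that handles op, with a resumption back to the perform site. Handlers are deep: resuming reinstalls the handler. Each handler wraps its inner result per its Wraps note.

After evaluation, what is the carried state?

Answer: 4

Evaluation trace:
ask @ H1 ⇒ 4
put(4) @ H0 ⇒ s:=4
H0 returns (0, 4)
H1 returns (0, 4)
= (0, 4)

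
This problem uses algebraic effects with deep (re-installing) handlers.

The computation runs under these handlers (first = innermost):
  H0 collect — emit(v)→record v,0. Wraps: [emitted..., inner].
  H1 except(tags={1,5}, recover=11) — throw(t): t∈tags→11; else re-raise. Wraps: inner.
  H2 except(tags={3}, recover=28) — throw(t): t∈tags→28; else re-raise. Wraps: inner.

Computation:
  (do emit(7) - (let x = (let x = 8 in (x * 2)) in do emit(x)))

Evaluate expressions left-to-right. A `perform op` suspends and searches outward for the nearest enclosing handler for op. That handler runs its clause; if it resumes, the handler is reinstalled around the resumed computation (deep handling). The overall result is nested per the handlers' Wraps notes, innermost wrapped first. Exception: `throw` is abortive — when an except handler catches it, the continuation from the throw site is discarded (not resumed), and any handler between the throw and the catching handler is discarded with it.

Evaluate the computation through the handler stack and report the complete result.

Working:
emit(7) @ H0 ⇒ out+=7
emit(16) @ H0 ⇒ out+=16
H0 returns [7, 16, 0]
H1 returns [7, 16, 0]
H2 returns [7, 16, 0]
= [7, 16, 0]

Answer: [7, 16, 0]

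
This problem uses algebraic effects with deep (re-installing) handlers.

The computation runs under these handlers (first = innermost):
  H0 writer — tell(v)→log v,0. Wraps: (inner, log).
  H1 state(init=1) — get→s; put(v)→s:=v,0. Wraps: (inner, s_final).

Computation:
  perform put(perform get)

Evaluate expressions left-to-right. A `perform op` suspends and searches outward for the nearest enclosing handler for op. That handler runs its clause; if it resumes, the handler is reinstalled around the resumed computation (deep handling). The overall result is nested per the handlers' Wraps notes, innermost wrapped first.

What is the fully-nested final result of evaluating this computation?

Answer: ((0, ()), 1)

Step-by-step:
get @ H1 ⇒ 1
put(1) @ H1 ⇒ s:=1
H0 returns (0, ())
H1 returns ((0, ()), 1)
= ((0, ()), 1)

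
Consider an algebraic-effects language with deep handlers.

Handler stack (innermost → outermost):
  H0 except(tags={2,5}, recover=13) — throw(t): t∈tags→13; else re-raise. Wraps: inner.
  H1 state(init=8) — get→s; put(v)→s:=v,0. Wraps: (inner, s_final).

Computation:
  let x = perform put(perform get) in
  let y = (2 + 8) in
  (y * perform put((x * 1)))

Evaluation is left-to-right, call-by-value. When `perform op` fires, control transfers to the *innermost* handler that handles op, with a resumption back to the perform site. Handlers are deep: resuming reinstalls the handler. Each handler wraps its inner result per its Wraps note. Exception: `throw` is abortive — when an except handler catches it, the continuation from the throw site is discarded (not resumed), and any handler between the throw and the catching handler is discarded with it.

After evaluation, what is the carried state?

Evaluation trace:
get @ H1 ⇒ 8
put(8) @ H1 ⇒ s:=8
put(0) @ H1 ⇒ s:=0
H0 returns 0
H1 returns (0, 0)
= (0, 0)

Answer: 0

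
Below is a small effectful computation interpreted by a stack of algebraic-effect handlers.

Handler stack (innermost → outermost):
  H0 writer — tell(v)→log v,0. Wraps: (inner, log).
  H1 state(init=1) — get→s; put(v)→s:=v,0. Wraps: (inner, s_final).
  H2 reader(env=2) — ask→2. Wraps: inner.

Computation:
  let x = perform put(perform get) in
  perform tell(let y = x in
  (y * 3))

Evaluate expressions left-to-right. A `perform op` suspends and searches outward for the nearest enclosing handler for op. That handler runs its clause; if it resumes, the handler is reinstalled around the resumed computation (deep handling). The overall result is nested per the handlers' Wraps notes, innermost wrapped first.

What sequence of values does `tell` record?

Answer: (0)

Step-by-step:
get @ H1 ⇒ 1
put(1) @ H1 ⇒ s:=1
tell(0) @ H0 ⇒ log+=0
H0 returns (0, (0))
H1 returns ((0, (0)), 1)
H2 returns ((0, (0)), 1)
= ((0, (0)), 1)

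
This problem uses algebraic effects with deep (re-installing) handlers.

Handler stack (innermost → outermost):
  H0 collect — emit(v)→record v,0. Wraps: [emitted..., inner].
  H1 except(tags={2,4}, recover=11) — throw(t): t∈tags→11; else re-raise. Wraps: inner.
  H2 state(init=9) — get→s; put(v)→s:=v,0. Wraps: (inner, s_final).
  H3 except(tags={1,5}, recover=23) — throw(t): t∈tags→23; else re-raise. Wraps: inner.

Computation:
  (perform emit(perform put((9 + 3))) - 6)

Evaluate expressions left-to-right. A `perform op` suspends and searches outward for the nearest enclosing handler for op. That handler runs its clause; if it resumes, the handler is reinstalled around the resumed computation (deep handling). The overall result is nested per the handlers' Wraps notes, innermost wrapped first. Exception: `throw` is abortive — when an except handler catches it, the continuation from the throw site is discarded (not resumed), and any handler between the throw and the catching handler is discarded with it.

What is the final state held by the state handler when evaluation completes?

Answer: 12

Step-by-step:
put(12) @ H2 ⇒ s:=12
emit(0) @ H0 ⇒ out+=0
H0 returns [0, -6]
H1 returns [0, -6]
H2 returns ([0, -6], 12)
H3 returns ([0, -6], 12)
= ([0, -6], 12)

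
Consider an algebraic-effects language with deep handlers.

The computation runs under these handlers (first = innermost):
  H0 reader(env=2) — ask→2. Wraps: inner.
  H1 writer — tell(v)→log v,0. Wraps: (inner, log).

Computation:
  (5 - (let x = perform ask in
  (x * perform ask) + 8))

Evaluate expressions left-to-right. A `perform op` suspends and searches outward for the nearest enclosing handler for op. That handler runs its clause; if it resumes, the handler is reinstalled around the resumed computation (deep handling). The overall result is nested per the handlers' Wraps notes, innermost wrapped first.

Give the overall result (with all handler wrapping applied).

Step-by-step:
ask @ H0 ⇒ 2
ask @ H0 ⇒ 2
H0 returns -7
H1 returns (-7, ())
= (-7, ())

Answer: (-7, ())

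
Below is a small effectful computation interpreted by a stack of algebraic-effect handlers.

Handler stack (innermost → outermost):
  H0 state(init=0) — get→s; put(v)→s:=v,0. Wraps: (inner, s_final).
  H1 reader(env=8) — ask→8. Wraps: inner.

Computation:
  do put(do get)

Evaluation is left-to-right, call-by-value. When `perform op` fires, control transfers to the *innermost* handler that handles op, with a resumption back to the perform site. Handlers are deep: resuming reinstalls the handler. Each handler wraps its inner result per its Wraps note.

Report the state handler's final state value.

Answer: 0

Step-by-step:
get @ H0 ⇒ 0
put(0) @ H0 ⇒ s:=0
H0 returns (0, 0)
H1 returns (0, 0)
= (0, 0)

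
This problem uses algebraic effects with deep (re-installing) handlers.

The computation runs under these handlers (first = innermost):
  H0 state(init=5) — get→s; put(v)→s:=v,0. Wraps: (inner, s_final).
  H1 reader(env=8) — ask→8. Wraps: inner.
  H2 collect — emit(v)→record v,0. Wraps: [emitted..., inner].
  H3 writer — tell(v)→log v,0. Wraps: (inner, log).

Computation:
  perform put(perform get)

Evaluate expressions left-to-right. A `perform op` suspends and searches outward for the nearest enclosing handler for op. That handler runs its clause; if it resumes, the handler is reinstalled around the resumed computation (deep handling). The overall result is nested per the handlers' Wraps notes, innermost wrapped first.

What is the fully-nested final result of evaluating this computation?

Answer: ([(0, 5)], ())

Working:
get @ H0 ⇒ 5
put(5) @ H0 ⇒ s:=5
H0 returns (0, 5)
H1 returns (0, 5)
H2 returns [(0, 5)]
H3 returns ([(0, 5)], ())
= ([(0, 5)], ())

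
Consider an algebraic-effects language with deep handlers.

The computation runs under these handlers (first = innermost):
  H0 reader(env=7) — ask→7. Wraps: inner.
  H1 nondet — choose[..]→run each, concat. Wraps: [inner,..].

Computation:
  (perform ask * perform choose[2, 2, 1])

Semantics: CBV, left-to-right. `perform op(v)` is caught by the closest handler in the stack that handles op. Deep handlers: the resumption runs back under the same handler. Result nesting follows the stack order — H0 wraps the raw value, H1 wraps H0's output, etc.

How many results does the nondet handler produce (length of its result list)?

Answer: 3

Evaluation trace:
ask @ H0 ⇒ 7
choose[2, 2, 1] @ H1
  branch[0] choose=2:
    H0 returns 14
    H1 returns [14]
  branch[1] choose=2:
    H0 returns 14
    H1 returns [14]
  branch[2] choose=1:
    H0 returns 7
    H1 returns [7]
= [14, 14, 7]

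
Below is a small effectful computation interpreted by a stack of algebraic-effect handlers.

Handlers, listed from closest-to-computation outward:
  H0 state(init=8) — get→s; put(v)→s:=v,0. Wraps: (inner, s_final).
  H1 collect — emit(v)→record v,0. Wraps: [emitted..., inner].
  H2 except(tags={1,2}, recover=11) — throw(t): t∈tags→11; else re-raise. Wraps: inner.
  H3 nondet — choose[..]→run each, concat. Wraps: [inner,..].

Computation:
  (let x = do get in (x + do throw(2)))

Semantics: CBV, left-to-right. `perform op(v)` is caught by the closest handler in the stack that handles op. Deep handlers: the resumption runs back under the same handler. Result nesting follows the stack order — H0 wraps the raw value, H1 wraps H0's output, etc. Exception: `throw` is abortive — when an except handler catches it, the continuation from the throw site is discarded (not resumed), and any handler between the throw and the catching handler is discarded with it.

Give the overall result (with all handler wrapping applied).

Answer: [11]

Working:
get @ H0 ⇒ 8
throw(2) @ H2 caught ⇒ 11
H3 returns [11]
= [11]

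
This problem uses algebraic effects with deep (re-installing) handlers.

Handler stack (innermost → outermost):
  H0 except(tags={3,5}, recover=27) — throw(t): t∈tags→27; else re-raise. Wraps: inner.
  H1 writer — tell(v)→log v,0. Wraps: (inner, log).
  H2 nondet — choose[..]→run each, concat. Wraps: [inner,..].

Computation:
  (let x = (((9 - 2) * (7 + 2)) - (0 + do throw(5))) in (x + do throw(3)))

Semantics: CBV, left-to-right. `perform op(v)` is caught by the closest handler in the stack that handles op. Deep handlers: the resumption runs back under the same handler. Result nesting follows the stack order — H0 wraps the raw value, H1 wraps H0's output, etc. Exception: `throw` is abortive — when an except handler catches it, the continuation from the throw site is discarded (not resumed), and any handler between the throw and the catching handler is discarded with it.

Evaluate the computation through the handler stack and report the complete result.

Working:
throw(5) @ H0 caught ⇒ 27
H1 returns (27, ())
H2 returns [(27, ())]
= [(27, ())]

Answer: [(27, ())]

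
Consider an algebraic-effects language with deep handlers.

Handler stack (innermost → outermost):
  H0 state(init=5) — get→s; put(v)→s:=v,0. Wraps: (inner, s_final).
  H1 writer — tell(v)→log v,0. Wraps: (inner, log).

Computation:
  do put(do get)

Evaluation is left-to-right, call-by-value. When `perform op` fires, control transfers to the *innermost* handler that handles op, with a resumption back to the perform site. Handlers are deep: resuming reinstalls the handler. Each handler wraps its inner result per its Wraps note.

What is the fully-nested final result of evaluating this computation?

Step-by-step:
get @ H0 ⇒ 5
put(5) @ H0 ⇒ s:=5
H0 returns (0, 5)
H1 returns ((0, 5), ())
= ((0, 5), ())

Answer: ((0, 5), ())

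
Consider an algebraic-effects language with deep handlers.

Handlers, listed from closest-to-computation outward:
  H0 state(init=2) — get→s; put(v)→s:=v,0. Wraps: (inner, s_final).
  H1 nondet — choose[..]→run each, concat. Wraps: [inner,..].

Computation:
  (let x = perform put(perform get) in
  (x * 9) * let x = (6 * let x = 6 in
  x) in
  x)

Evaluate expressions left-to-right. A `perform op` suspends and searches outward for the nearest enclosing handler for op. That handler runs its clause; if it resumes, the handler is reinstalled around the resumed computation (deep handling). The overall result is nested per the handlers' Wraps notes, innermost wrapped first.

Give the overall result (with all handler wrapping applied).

Answer: [(0, 2)]

Working:
get @ H0 ⇒ 2
put(2) @ H0 ⇒ s:=2
H0 returns (0, 2)
H1 returns [(0, 2)]
= [(0, 2)]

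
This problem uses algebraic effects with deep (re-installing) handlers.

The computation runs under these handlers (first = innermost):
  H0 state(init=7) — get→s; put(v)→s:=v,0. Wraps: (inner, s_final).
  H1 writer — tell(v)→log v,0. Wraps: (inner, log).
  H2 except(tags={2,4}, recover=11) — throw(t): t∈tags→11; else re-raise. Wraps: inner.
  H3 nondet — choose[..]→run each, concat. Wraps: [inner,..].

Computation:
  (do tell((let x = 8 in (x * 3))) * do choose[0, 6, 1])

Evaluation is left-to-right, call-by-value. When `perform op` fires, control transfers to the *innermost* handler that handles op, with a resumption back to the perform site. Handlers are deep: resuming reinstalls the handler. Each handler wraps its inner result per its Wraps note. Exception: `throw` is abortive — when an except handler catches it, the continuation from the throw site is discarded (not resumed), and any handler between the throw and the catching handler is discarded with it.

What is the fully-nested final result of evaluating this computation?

Evaluation trace:
tell(24) @ H1 ⇒ log+=24
choose[0, 6, 1] @ H3
  branch[0] choose=0:
    H0 returns (0, 7)
    H1 returns ((0, 7), (24))
    H2 returns ((0, 7), (24))
    H3 returns [((0, 7), (24))]
  branch[1] choose=6:
    H0 returns (0, 7)
    H1 returns ((0, 7), (24))
    H2 returns ((0, 7), (24))
    H3 returns [((0, 7), (24))]
  branch[2] choose=1:
    H0 returns (0, 7)
    H1 returns ((0, 7), (24))
    H2 returns ((0, 7), (24))
    H3 returns [((0, 7), (24))]
= [((0, 7), (24)), ((0, 7), (24)), ((0, 7), (24))]

Answer: [((0, 7), (24)), ((0, 7), (24)), ((0, 7), (24))]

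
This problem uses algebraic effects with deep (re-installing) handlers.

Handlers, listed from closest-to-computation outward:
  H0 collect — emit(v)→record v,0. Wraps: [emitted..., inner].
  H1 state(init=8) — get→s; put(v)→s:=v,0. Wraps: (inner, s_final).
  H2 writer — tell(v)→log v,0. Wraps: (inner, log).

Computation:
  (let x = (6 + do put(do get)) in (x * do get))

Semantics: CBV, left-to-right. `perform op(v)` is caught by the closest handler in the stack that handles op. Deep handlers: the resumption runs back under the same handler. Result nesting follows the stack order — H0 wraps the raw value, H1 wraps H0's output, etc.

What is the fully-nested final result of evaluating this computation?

Working:
get @ H1 ⇒ 8
put(8) @ H1 ⇒ s:=8
get @ H1 ⇒ 8
H0 returns [48]
H1 returns ([48], 8)
H2 returns (([48], 8), ())
= (([48], 8), ())

Answer: (([48], 8), ())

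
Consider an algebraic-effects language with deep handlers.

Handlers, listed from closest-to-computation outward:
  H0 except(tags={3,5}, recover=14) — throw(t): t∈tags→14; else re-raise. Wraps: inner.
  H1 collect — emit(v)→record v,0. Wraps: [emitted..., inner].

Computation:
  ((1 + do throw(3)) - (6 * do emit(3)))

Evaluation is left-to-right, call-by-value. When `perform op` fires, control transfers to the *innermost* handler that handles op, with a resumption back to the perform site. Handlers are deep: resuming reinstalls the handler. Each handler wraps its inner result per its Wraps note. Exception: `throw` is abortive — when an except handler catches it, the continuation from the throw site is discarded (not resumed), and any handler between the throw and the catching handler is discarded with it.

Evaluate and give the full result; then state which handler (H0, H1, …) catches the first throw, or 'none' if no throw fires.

Evaluation trace:
throw(3) @ H0 caught ⇒ 14
H1 returns [14]
= [14]

Answer: [14] ; first throw caught by: H0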